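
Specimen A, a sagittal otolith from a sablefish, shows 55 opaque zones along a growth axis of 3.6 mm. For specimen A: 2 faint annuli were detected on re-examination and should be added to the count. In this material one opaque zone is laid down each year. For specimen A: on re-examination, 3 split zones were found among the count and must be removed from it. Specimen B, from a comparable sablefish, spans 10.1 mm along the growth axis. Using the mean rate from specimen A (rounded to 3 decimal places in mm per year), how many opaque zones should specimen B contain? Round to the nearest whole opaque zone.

151 opaque zones

Specimen A: correcting the raw count gives 55 − 3 + 2 = 54 true opaque zones.
A: Extension rate ≈ 3.6 / 54 = 0.067 mm/year.
B spans 10.1 / 0.067 = 150.75 years ≈ 151 opaque zones.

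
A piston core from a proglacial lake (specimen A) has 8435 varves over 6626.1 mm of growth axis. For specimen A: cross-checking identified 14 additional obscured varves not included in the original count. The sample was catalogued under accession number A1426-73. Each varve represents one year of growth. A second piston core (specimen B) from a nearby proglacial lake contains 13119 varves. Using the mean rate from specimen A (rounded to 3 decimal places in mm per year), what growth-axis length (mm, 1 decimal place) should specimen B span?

Specimen A: after corrections the count is 8435 + 14 = 8449 varves.
A: Extension rate ≈ 6626.1 / 8449 = 0.784 mm/year.
Length of B = 0.784 × 13119 = 10285.3 mm.

10285.3 mm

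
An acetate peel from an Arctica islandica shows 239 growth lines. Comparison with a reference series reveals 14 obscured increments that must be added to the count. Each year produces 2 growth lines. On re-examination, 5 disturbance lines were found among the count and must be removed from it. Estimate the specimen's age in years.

After corrections the count is 239 − 5 + 14 = 248 growth lines.
248 growth lines at 2 per year is 248 / 2 = 124 years.

124 years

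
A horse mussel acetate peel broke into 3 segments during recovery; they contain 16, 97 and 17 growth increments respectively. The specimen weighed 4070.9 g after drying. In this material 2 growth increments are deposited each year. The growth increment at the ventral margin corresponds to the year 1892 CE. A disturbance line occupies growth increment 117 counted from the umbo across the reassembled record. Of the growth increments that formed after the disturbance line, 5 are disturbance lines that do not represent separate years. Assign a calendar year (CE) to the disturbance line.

Total growth increments = 16 + 97 + 17 = 130.
Between growth increment 117 and the ventral margin there are 130 − 117 = 13 growth increments.
13 − 5 false = 8 true growth increments after the disturbance line.
8 growth increments at 2 per year is 8 / 2 = 4 years.
Counting back 4 years from 1892 CE places the disturbance line in 1892 − 4 = 1888 CE.

1888 CE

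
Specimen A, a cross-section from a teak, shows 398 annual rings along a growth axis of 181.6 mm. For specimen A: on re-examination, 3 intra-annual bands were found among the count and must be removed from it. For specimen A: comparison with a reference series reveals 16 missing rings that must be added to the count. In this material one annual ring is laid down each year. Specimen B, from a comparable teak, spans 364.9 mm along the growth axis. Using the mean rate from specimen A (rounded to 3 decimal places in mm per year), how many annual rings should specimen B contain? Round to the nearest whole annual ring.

826 annual rings

Specimen A: after corrections the count is 398 − 3 + 16 = 411 annual rings.
A: Extension rate ≈ 181.6 / 411 = 0.442 mm per year.
B spans 364.9 / 0.442 = 825.57 years ≈ 826 annual rings.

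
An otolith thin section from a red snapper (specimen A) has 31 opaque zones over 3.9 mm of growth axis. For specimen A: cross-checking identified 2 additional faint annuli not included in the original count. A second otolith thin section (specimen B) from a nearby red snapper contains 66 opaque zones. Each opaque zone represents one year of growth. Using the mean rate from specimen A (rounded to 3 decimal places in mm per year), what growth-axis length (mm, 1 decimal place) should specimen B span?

7.8 mm

Specimen A: correcting the raw count gives 31 + 2 = 33 true opaque zones.
A: Extension rate ≈ 3.9 / 33 = 0.118 mm per year.
Length of B = 0.118 × 66 = 7.8 mm.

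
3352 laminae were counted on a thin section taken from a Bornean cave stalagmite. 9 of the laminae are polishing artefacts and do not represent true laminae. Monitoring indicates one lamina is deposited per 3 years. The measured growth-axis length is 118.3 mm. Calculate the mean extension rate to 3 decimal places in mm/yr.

0.012 mm/yr

After corrections the count is 3352 − 9 = 3343 laminae.
At 3 years per lamina, 3343 × 3 = 10029 years.
Extension rate ≈ 118.3 / 10029 = 0.012 mm/yr.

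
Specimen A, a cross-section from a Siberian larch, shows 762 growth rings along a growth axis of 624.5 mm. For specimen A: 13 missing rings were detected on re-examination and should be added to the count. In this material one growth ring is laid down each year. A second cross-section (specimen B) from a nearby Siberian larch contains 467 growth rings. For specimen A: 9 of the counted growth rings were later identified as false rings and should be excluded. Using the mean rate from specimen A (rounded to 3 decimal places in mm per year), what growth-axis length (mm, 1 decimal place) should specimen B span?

Specimen A: adjusted count: 762 − 9 + 13 = 766 growth rings.
A: Mean rate = 624.5 mm / 766 years ≈ 0.815 mm/year.
For B, 0.815 mm/year × 467 years = 380.6 mm.

380.6 mm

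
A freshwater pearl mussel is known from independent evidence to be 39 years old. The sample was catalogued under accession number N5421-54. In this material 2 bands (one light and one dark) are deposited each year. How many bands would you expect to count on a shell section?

39 years at 2 bands per year gives 39 × 2 = 78 bands.
So 78 bands should be present.

78 bands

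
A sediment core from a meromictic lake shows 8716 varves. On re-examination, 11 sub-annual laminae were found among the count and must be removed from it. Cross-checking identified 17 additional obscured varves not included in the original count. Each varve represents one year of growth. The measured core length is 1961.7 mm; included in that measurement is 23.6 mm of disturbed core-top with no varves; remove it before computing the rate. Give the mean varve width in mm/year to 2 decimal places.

0.22 mm/year

True varve count = 8716 − 11 + 17 = 8722.
Removing the 23.6 mm offcut leaves 1961.7 − 23.6 = 1938.1 mm.
1938.1 mm over 8722 years gives 1938.1 / 8722 ≈ 0.22 mm/year.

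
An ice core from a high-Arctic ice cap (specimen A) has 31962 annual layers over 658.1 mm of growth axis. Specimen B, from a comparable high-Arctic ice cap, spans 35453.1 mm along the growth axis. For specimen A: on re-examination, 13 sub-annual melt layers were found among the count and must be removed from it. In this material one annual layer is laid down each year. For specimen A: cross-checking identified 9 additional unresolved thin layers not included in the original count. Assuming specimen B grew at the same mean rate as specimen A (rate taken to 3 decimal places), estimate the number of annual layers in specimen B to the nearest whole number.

Specimen A: after corrections the count is 31962 − 13 + 9 = 31958 annual layers.
A: Extension rate ≈ 658.1 / 31958 = 0.021 mm/year.
Specimen B: 35453.1 mm / 0.021 mm per year = 1688242.86 years ≈ 1688243 annual layers.

1688243 annual layers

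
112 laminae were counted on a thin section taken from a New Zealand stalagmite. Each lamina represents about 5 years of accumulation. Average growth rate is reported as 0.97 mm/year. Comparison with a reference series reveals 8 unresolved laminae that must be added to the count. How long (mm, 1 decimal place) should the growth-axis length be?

582.0 mm

Correcting the raw count gives 112 + 8 = 120 true laminae.
Multiplying by 5 years per lamina: 120 × 5 = 600 years.
Predicted length = 0.97 mm/year × 600 years = 582.0 mm.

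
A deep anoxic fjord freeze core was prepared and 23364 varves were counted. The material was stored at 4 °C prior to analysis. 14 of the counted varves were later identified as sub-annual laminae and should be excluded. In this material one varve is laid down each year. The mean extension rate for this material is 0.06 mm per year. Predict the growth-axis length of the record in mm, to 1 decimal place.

True varve count = 23364 − 14 = 23350.
Predicted length = 0.06 mm/year × 23350 years = 1401.0 mm.

1401.0 mm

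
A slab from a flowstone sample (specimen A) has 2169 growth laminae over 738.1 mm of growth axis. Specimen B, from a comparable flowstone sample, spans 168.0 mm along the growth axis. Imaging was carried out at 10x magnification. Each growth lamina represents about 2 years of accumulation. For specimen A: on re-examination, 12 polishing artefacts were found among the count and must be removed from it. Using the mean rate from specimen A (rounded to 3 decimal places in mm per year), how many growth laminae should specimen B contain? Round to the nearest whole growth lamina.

491 growth laminae

Specimen A: true growth lamina count = 2169 − 12 = 2157.
Specimen A: at 2 years per growth lamina, 2157 × 2 = 4314 years.
A: 738.1 mm over 4314 years gives 738.1 / 4314 ≈ 0.171 mm/year.
Specimen B: 168.0 mm / 0.171 mm per year = 982.46 years; at 2 years per growth lamina that is 982.46 / 2 ≈ 491 growth laminae.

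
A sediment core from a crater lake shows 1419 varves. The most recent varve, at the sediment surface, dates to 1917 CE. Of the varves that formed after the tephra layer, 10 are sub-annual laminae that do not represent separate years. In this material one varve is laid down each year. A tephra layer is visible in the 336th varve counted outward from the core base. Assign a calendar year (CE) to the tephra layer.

844 CE

The tephra layer sits at varve 336 from the core base, so 1419 − 336 = 1083 varves formed after it.
Removing the 10 false varves leaves 1083 − 10 = 1073 true varves beyond the tephra layer.
The varve at the sediment surface is 1917 CE, so the tephra layer dates to 1917 − 1073 = 844 CE.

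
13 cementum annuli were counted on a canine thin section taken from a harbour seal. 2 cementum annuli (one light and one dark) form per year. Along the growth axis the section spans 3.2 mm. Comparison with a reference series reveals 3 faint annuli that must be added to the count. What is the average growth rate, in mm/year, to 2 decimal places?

After corrections the count is 13 + 3 = 16 cementum annuli.
With 2 cementum annuli per year, 16 / 2 = 8 years.
3.2 mm over 8 years gives 3.2 / 8 ≈ 0.40 mm/year.

0.40 mm/year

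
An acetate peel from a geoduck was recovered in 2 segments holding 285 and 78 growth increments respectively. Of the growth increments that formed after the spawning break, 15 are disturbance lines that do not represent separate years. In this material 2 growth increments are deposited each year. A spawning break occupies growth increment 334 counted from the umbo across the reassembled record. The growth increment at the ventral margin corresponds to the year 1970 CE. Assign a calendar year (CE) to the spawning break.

1963 CE

Total growth increments = 285 + 78 = 363.
The spawning break sits at growth increment 334 from the umbo, so 363 − 334 = 29 growth increments formed after it.
Excluding 15 false growth increments: 29 − 15 = 14.
14 growth increments at 2 per year is 14 / 2 = 7 years.
1970 − 7 = 1963 CE.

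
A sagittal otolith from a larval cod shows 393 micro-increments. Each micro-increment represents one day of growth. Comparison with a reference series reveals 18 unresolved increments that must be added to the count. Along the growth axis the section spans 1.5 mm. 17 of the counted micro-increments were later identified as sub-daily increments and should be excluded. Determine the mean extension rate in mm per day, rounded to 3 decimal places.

0.004 mm per day

True micro-increment count = 393 − 17 + 18 = 394.
1.5 mm over 394 days gives 1.5 / 394 ≈ 0.004 mm per day.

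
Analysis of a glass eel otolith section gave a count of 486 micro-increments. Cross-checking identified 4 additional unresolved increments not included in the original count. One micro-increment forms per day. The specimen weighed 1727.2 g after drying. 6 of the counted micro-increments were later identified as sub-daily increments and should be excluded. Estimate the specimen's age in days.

484 d

After corrections the count is 486 − 6 + 4 = 484 micro-increments.
One micro-increment per day makes the duration 484 days.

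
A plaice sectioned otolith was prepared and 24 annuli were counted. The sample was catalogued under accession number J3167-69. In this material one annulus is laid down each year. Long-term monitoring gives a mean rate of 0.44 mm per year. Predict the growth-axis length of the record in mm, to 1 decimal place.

The record spans 24 years at 0.44 mm per year.
24 years at 0.44 mm/year gives 0.44 × 24 = 10.6 mm.

10.6 mm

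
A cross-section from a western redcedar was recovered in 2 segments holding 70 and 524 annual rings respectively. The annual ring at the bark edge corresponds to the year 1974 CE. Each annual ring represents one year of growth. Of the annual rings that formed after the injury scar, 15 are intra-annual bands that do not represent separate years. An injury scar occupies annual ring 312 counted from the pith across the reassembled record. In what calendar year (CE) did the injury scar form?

1707 CE

Total annual rings = 70 + 524 = 594.
Between annual ring 312 and the bark edge there are 594 − 312 = 282 annual rings.
282 − 15 false = 267 true annual rings after the injury scar.
Counting back 267 years from 1974 CE places the injury scar in 1974 − 267 = 1707 CE.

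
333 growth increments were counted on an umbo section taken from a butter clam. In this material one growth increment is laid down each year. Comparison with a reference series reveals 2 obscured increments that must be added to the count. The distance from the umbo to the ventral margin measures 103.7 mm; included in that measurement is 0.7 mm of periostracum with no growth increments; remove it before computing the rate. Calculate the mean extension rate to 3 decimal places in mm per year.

Adjusted count: 333 + 2 = 335 growth increments.
The growth record spans 103.7 − 0.7 = 103.0 mm.
Extension rate ≈ 103.0 / 335 = 0.307 mm per year.

0.307 mm per year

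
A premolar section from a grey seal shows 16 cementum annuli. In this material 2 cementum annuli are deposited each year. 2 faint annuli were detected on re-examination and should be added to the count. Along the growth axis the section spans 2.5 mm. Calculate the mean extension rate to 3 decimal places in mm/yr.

After corrections the count is 16 + 2 = 18 cementum annuli.
With 2 cementum annuli per year, 18 / 2 = 9 years.
Mean rate = 2.5 mm / 9 years ≈ 0.278 mm/yr.

0.278 mm/yr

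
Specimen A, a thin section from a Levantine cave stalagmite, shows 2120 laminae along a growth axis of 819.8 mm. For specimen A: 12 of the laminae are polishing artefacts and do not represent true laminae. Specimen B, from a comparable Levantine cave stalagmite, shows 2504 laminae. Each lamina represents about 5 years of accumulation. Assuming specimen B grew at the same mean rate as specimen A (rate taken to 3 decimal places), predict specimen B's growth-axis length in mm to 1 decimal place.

Specimen A: after corrections the count is 2120 − 12 = 2108 laminae.
Specimen A: at 5 years per lamina, 2108 × 5 = 10540 years.
A: Mean rate = 819.8 mm / 10540 years ≈ 0.078 mm/yr.
Specimen B: at 5 years per lamina, 2504 × 5 = 12520 years. B's length ≈ 0.078 × 12520 = 976.6 mm.

976.6 mm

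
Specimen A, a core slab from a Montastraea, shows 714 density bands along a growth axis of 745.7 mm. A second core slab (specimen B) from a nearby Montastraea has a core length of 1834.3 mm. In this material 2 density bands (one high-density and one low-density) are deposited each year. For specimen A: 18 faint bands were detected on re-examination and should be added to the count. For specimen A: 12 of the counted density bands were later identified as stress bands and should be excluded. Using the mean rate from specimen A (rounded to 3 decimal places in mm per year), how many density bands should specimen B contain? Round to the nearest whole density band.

1771 density bands

Specimen A: adjusted count: 714 − 12 + 18 = 720 density bands.
Specimen A: 720 density bands at 2 per year is 720 / 2 = 360 years.
A: Mean rate = 745.7 mm / 360 years ≈ 2.071 mm/year.
Specimen B: 1834.3 mm / 2.071 mm per year = 885.71 years; at 2 density bands per year that is 885.71 × 2 ≈ 1771 density bands.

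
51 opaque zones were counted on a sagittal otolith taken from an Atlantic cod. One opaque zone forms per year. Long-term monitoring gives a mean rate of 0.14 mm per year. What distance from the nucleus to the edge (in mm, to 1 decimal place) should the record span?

51 years of growth are recorded.
Predicted length = 0.14 mm/year × 51 years = 7.1 mm.

7.1 mm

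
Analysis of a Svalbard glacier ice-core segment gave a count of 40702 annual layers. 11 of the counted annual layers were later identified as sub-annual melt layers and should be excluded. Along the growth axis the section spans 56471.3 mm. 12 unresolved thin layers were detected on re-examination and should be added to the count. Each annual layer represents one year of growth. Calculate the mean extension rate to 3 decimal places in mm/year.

1.387 mm/year

After corrections the count is 40702 − 11 + 12 = 40703 annual layers.
Extension rate ≈ 56471.3 / 40703 = 1.387 mm/year.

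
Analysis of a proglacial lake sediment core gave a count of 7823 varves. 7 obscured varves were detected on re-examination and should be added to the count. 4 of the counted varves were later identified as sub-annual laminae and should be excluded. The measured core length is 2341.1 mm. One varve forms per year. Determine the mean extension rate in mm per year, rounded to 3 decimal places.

0.299 mm per year

True varve count = 7823 − 4 + 7 = 7826.
2341.1 mm over 7826 years gives 2341.1 / 7826 ≈ 0.299 mm per year.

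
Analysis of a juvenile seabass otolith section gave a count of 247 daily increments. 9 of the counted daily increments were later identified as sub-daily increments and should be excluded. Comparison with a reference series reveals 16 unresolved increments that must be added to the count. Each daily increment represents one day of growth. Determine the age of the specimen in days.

Adjusted count: 247 − 9 + 16 = 254 daily increments.
One daily increment per day makes the duration 254 days.

254 d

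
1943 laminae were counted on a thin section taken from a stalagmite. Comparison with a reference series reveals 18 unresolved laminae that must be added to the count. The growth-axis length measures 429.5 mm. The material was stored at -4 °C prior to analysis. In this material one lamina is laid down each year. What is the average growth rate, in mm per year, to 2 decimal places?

Adjusted count: 1943 + 18 = 1961 laminae.
429.5 mm over 1961 years gives 429.5 / 1961 ≈ 0.22 mm per year.

0.22 mm per year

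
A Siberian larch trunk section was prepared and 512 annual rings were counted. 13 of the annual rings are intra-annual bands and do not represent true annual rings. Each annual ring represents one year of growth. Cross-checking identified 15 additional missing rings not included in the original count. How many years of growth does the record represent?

Adjusted count: 512 − 13 + 15 = 514 annual rings.
At one annual ring per year, that is 514 years.

514 years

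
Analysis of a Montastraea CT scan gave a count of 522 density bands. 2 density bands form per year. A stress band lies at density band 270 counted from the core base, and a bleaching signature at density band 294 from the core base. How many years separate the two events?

Separation: 294 − 270 = 24 density bands.
With 2 density bands per year, 24 / 2 = 12 years.

12 yr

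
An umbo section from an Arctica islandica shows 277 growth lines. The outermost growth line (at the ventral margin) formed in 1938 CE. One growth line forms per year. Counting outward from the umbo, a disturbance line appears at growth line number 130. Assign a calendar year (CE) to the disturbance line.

Between growth line 130 and the ventral margin there are 277 − 130 = 147 growth lines.
The growth line at the ventral margin is 1938 CE, so the disturbance line dates to 1938 − 147 = 1791 CE.

1791 CE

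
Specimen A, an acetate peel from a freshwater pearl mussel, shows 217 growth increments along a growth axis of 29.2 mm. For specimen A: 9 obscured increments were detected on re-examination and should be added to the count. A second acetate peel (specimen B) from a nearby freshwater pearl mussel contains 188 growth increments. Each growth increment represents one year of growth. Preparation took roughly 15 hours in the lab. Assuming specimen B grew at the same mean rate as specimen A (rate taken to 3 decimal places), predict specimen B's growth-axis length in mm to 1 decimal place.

Specimen A: after corrections the count is 217 + 9 = 226 growth increments.
A: Extension rate ≈ 29.2 / 226 = 0.129 mm/yr.
B's length ≈ 0.129 × 188 = 24.3 mm.

24.3 mm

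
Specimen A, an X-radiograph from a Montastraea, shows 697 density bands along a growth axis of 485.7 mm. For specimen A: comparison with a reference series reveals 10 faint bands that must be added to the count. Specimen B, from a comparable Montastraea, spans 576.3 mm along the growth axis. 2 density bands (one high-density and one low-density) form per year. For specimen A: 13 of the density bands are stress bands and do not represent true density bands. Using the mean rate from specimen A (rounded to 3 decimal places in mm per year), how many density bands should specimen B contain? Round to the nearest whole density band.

823 density bands

Specimen A: adjusted count: 697 − 13 + 10 = 694 density bands.
Specimen A: 694 density bands at 2 per year is 694 / 2 = 347 years.
A: Extension rate ≈ 485.7 / 347 = 1.400 mm/yr.
For B, 576.3 / 1.400 = 411.64 years; at 2 density bands per year that is 411.64 × 2 ≈ 823 density bands.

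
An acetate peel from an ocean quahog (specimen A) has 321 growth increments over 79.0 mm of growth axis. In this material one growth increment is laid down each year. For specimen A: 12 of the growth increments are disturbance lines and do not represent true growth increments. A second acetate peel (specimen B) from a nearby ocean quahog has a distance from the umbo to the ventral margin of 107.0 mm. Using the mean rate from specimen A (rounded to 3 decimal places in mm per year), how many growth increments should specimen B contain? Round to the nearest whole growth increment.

Specimen A: adjusted count: 321 − 12 = 309 growth increments.
A: Extension rate ≈ 79.0 / 309 = 0.256 mm/year.
Specimen B: 107.0 mm / 0.256 mm per year = 417.97 years ≈ 418 growth increments.

418 growth increments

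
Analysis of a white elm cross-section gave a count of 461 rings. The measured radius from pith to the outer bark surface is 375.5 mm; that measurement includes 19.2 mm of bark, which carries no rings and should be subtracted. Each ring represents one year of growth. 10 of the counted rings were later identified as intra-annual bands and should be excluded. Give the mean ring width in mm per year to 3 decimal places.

0.790 mm per year

Adjusted count: 461 − 10 = 451 rings.
Removing the 19.2 mm offcut leaves 375.5 − 19.2 = 356.3 mm.
356.3 mm over 451 years gives 356.3 / 451 ≈ 0.790 mm per year.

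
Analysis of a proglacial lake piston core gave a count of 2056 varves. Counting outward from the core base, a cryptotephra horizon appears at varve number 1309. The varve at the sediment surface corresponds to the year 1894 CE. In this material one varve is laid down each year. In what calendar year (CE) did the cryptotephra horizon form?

1147 CE

2056 − 1309 = 747 varves lie beyond the cryptotephra horizon toward the sediment surface.
The varve at the sediment surface is 1894 CE, so the cryptotephra horizon dates to 1894 − 747 = 1147 CE.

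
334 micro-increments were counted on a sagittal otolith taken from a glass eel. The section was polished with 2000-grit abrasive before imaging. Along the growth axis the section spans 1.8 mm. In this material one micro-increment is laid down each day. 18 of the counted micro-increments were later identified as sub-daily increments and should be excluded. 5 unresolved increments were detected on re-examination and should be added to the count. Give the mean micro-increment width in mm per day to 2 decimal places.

Correcting the raw count gives 334 − 18 + 5 = 321 true micro-increments.
Mean rate = 1.8 mm / 321 days ≈ 0.01 mm per day.

0.01 mm per day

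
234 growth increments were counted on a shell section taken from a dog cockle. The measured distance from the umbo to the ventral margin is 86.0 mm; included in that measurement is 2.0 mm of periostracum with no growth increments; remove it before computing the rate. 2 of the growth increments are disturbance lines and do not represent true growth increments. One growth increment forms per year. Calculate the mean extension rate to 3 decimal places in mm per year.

True growth increment count = 234 − 2 = 232.
Net length = 86.0 − 2.0 = 84.0 mm.
Mean rate = 84.0 mm / 232 years ≈ 0.362 mm per year.

0.362 mm per year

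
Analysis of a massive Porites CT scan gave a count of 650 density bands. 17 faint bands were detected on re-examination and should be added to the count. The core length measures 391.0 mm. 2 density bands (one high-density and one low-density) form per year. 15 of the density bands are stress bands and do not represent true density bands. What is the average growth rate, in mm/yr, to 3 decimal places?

1.199 mm/yr

After corrections the count is 650 − 15 + 17 = 652 density bands.
With 2 density bands per year, 652 / 2 = 326 years.
Extension rate ≈ 391.0 / 326 = 1.199 mm/yr.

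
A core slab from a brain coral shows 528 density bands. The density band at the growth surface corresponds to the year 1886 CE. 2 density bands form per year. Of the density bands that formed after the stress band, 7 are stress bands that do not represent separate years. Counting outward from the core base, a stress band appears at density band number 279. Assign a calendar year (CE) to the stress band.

1765 CE

The stress band sits at density band 279 from the core base, so 528 − 279 = 249 density bands formed after it.
249 − 7 false = 242 true density bands after the stress band.
Dividing by 2 density bands per year: 242 / 2 = 121 years.
The density band at the growth surface is 1886 CE, so the stress band dates to 1886 − 121 = 1765 CE.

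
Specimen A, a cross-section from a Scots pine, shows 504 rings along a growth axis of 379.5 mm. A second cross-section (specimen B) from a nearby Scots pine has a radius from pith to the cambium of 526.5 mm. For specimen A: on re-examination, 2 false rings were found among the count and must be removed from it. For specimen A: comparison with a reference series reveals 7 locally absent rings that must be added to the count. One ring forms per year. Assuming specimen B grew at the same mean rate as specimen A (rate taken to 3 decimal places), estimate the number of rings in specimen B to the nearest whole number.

Specimen A: true ring count = 504 − 2 + 7 = 509.
A: 379.5 mm over 509 years gives 379.5 / 509 ≈ 0.746 mm per year.
For B, 526.5 / 0.746 = 705.76 years ≈ 706 rings.

706 rings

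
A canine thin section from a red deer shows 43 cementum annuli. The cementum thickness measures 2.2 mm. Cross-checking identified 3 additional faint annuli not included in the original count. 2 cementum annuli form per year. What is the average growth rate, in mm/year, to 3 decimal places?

True cementum annulus count = 43 + 3 = 46.
46 cementum annuli at 2 per year is 46 / 2 = 23 years.
Extension rate ≈ 2.2 / 23 = 0.096 mm/year.

0.096 mm/year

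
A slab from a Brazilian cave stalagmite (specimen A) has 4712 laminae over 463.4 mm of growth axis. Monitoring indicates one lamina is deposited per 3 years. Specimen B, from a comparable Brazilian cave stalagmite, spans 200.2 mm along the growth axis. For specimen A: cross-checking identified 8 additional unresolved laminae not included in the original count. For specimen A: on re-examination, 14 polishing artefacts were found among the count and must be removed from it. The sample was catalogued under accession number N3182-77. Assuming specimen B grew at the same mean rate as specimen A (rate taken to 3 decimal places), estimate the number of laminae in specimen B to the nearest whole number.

Specimen A: correcting the raw count gives 4712 − 14 + 8 = 4706 true laminae.
Specimen A: 4706 laminae at 3 years each span 4706 × 3 = 14118 years.
A: 463.4 mm over 14118 years gives 463.4 / 14118 ≈ 0.033 mm per year.
B spans 200.2 / 0.033 = 6066.67 years; at 3 years per lamina that is 6066.67 / 3 ≈ 2022 laminae.

2022 laminae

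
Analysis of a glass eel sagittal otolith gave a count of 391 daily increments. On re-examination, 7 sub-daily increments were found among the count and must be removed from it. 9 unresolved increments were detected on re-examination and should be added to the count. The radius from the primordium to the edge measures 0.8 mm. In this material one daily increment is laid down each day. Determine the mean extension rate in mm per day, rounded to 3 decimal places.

0.002 mm per day

Adjusted count: 391 − 7 + 9 = 393 daily increments.
Mean rate = 0.8 mm / 393 days ≈ 0.002 mm per day.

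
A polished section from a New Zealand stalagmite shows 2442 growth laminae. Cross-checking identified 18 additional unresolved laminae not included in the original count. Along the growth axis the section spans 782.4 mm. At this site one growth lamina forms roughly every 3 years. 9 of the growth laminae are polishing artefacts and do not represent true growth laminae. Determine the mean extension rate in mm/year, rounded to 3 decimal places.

0.106 mm/year

After corrections the count is 2442 − 9 + 18 = 2451 growth laminae.
Multiplying by 3 years per growth lamina: 2451 × 3 = 7353 years.
782.4 mm over 7353 years gives 782.4 / 7353 ≈ 0.106 mm/year.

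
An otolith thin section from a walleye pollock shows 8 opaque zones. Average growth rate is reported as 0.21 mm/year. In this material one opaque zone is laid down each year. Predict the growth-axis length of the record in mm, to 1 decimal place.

8 years of growth are recorded.
Predicted length = 0.21 mm/year × 8 years = 1.7 mm.

1.7 mm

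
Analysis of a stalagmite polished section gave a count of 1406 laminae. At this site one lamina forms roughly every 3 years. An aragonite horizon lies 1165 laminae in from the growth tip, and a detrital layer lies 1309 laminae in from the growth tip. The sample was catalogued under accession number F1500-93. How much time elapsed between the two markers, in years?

The two markers are separated by 1309 − 1165 = 144 laminae.
144 laminae at 3 years each span 144 × 3 = 432 years.

432 yr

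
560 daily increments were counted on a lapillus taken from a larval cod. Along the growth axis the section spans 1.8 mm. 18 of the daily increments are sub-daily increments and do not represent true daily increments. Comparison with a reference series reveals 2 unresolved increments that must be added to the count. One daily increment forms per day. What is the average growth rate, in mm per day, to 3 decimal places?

Adjusted count: 560 − 18 + 2 = 544 daily increments.
1.8 mm over 544 days gives 1.8 / 544 ≈ 0.003 mm per day.

0.003 mm per day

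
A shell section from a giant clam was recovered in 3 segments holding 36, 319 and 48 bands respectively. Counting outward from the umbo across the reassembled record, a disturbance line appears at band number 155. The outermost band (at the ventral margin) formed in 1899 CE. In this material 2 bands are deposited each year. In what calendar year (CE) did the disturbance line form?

1775 CE

Total bands = 36 + 319 + 48 = 403.
Between band 155 and the ventral margin there are 403 − 155 = 248 bands.
Dividing by 2 bands per year: 248 / 2 = 124 years.
Counting back 124 years from 1899 CE places the disturbance line in 1899 − 124 = 1775 CE.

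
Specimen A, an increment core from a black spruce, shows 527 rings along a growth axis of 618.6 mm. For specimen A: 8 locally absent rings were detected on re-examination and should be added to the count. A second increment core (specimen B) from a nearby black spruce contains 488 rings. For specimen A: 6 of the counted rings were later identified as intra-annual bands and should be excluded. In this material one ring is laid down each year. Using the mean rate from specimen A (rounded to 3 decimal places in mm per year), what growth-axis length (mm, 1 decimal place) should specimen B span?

570.5 mm

Specimen A: after corrections the count is 527 − 6 + 8 = 529 rings.
A: Mean rate = 618.6 mm / 529 years ≈ 1.169 mm/year.
Length of B = 1.169 × 488 = 570.5 mm.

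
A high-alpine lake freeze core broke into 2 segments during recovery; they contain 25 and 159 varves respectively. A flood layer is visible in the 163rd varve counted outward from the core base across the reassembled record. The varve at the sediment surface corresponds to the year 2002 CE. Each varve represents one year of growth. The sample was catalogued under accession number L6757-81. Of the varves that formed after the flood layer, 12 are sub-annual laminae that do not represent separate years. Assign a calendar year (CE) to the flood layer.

Total varves = 25 + 159 = 184.
184 − 163 = 21 varves lie beyond the flood layer toward the sediment surface.
21 − 12 false = 9 true varves after the flood layer.
2002 − 9 = 1993 CE.

1993 CE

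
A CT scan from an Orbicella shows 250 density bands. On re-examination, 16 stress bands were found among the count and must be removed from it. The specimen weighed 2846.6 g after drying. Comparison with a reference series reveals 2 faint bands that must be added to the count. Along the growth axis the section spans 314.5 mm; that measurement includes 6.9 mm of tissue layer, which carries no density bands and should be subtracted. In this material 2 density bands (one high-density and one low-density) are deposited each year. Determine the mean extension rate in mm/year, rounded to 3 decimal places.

2.607 mm/year

True density band count = 250 − 16 + 2 = 236.
236 density bands at 2 per year is 236 / 2 = 118 years.
Removing the 6.9 mm offcut leaves 314.5 − 6.9 = 307.6 mm.
307.6 mm over 118 years gives 307.6 / 118 ≈ 2.607 mm/year.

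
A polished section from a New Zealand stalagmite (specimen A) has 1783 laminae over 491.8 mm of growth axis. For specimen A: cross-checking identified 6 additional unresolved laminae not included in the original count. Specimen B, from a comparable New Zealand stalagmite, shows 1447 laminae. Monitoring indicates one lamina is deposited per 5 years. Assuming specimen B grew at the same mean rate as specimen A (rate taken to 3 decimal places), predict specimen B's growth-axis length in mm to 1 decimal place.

397.9 mm

Specimen A: adjusted count: 1783 + 6 = 1789 laminae.
Specimen A: 1789 laminae at 5 years each span 1789 × 5 = 8945 years.
A: Mean rate = 491.8 mm / 8945 years ≈ 0.055 mm/yr.
Specimen B: at 5 years per lamina, 1447 × 5 = 7235 years. B's length ≈ 0.055 × 7235 = 397.9 mm.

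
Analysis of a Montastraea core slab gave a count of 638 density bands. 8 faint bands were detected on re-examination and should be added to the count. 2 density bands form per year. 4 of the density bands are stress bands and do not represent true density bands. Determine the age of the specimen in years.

Adjusted count: 638 − 4 + 8 = 642 density bands.
642 density bands at 2 per year is 642 / 2 = 321 years.

321 years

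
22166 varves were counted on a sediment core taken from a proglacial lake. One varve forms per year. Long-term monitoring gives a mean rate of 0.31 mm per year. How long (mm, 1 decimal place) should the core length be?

6871.5 mm

The record spans 22166 years at 0.31 mm per year.
22166 years at 0.31 mm/year gives 0.31 × 22166 = 6871.5 mm.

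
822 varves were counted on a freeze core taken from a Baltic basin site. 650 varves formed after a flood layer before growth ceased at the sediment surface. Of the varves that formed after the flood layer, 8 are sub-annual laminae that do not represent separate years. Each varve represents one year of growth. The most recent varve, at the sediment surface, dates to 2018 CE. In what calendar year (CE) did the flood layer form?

650 varves post-date the flood layer.
Excluding 8 false varves: 650 − 8 = 642.
2018 − 642 = 1376 CE.

1376 CE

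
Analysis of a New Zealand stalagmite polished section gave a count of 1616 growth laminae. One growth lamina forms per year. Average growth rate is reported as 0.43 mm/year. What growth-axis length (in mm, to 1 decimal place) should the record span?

The record spans 1616 years at 0.43 mm per year.
Length ≈ 0.43 × 1616 = 694.9 mm.

694.9 mm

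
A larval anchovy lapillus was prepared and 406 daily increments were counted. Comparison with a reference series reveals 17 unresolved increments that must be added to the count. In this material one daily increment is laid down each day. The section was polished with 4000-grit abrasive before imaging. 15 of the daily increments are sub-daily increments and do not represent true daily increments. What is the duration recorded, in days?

Adjusted count: 406 − 15 + 17 = 408 daily increments.
With a one-to-one daily increment periodicity this is 408 days.

408 days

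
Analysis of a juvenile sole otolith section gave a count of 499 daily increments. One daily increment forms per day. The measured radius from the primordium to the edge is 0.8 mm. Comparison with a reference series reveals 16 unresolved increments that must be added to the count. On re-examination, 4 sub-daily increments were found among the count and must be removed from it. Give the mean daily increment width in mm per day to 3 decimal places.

0.002 mm per day

Correcting the raw count gives 499 − 4 + 16 = 511 true daily increments.
Mean rate = 0.8 mm / 511 days ≈ 0.002 mm per day.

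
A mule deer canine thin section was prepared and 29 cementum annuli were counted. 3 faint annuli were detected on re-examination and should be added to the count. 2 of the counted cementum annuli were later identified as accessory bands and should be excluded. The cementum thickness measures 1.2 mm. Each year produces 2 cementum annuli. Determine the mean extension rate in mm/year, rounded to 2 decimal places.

0.08 mm/year

True cementum annulus count = 29 − 2 + 3 = 30.
Dividing by 2 cementum annuli per year: 30 / 2 = 15 years.
Mean rate = 1.2 mm / 15 years ≈ 0.08 mm/year.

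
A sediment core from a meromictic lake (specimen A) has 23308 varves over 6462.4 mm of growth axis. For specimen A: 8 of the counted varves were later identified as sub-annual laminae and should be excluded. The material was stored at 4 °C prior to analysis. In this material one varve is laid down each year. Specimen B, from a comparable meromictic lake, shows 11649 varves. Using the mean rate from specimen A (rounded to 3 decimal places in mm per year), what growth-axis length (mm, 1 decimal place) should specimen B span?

Specimen A: true varve count = 23308 − 8 = 23300.
A: Extension rate ≈ 6462.4 / 23300 = 0.277 mm/year.
For B, 0.277 mm/year × 11649 years = 3226.8 mm.

3226.8 mm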